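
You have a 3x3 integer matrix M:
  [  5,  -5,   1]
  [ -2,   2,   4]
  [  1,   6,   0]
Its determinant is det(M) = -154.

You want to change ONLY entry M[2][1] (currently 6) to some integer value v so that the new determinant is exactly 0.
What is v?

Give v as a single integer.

det is linear in entry M[2][1]: det = old_det + (v - 6) * C_21
Cofactor C_21 = -22
Want det = 0: -154 + (v - 6) * -22 = 0
  (v - 6) = 154 / -22 = -7
  v = 6 + (-7) = -1

Answer: -1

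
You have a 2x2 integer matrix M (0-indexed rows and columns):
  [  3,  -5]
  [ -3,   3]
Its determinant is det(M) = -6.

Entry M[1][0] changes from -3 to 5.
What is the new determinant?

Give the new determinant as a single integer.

Answer: 34

Derivation:
det is linear in row 1: changing M[1][0] by delta changes det by delta * cofactor(1,0).
Cofactor C_10 = (-1)^(1+0) * minor(1,0) = 5
Entry delta = 5 - -3 = 8
Det delta = 8 * 5 = 40
New det = -6 + 40 = 34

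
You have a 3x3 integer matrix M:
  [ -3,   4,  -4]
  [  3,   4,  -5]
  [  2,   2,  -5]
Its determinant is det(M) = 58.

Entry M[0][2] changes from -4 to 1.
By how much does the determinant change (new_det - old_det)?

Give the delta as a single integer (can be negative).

Answer: -10

Derivation:
Cofactor C_02 = -2
Entry delta = 1 - -4 = 5
Det delta = entry_delta * cofactor = 5 * -2 = -10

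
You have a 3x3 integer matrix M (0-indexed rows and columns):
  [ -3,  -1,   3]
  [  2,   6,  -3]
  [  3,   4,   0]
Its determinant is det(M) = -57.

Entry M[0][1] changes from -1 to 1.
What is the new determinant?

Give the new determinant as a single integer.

Answer: -75

Derivation:
det is linear in row 0: changing M[0][1] by delta changes det by delta * cofactor(0,1).
Cofactor C_01 = (-1)^(0+1) * minor(0,1) = -9
Entry delta = 1 - -1 = 2
Det delta = 2 * -9 = -18
New det = -57 + -18 = -75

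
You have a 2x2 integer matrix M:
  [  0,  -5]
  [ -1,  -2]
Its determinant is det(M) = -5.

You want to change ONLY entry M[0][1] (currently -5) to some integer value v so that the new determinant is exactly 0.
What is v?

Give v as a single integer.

Answer: 0

Derivation:
det is linear in entry M[0][1]: det = old_det + (v - -5) * C_01
Cofactor C_01 = 1
Want det = 0: -5 + (v - -5) * 1 = 0
  (v - -5) = 5 / 1 = 5
  v = -5 + (5) = 0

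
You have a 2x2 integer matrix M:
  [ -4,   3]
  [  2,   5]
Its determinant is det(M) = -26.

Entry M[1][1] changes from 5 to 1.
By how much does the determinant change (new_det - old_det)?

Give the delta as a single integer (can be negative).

Cofactor C_11 = -4
Entry delta = 1 - 5 = -4
Det delta = entry_delta * cofactor = -4 * -4 = 16

Answer: 16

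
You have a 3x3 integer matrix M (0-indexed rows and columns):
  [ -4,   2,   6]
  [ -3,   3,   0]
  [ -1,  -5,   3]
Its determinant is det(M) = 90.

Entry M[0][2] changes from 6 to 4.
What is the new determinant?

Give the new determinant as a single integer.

Answer: 54

Derivation:
det is linear in row 0: changing M[0][2] by delta changes det by delta * cofactor(0,2).
Cofactor C_02 = (-1)^(0+2) * minor(0,2) = 18
Entry delta = 4 - 6 = -2
Det delta = -2 * 18 = -36
New det = 90 + -36 = 54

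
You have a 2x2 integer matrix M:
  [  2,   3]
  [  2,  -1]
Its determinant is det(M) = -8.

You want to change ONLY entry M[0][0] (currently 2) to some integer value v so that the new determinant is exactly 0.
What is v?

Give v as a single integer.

det is linear in entry M[0][0]: det = old_det + (v - 2) * C_00
Cofactor C_00 = -1
Want det = 0: -8 + (v - 2) * -1 = 0
  (v - 2) = 8 / -1 = -8
  v = 2 + (-8) = -6

Answer: -6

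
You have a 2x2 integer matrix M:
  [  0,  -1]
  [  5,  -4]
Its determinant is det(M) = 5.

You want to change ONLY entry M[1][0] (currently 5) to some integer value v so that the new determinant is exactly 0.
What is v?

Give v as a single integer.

Answer: 0

Derivation:
det is linear in entry M[1][0]: det = old_det + (v - 5) * C_10
Cofactor C_10 = 1
Want det = 0: 5 + (v - 5) * 1 = 0
  (v - 5) = -5 / 1 = -5
  v = 5 + (-5) = 0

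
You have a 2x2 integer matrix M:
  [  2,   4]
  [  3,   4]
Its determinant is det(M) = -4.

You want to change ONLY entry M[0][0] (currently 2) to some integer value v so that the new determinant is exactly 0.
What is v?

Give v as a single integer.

Answer: 3

Derivation:
det is linear in entry M[0][0]: det = old_det + (v - 2) * C_00
Cofactor C_00 = 4
Want det = 0: -4 + (v - 2) * 4 = 0
  (v - 2) = 4 / 4 = 1
  v = 2 + (1) = 3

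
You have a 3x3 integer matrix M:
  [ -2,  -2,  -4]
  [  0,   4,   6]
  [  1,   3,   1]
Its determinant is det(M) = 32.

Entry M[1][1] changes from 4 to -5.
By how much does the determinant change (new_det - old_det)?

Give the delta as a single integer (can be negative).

Cofactor C_11 = 2
Entry delta = -5 - 4 = -9
Det delta = entry_delta * cofactor = -9 * 2 = -18

Answer: -18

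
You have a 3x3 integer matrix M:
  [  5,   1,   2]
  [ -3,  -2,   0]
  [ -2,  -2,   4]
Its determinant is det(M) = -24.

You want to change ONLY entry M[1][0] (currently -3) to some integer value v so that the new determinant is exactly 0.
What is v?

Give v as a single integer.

Answer: -6

Derivation:
det is linear in entry M[1][0]: det = old_det + (v - -3) * C_10
Cofactor C_10 = -8
Want det = 0: -24 + (v - -3) * -8 = 0
  (v - -3) = 24 / -8 = -3
  v = -3 + (-3) = -6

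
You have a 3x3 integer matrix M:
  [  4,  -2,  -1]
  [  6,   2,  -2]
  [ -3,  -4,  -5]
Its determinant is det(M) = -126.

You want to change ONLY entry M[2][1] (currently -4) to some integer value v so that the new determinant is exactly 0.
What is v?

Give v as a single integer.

Answer: 59

Derivation:
det is linear in entry M[2][1]: det = old_det + (v - -4) * C_21
Cofactor C_21 = 2
Want det = 0: -126 + (v - -4) * 2 = 0
  (v - -4) = 126 / 2 = 63
  v = -4 + (63) = 59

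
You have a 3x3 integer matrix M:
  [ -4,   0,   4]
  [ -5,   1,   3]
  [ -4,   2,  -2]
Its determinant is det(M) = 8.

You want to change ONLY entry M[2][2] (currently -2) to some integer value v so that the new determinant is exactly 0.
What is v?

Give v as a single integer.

Answer: 0

Derivation:
det is linear in entry M[2][2]: det = old_det + (v - -2) * C_22
Cofactor C_22 = -4
Want det = 0: 8 + (v - -2) * -4 = 0
  (v - -2) = -8 / -4 = 2
  v = -2 + (2) = 0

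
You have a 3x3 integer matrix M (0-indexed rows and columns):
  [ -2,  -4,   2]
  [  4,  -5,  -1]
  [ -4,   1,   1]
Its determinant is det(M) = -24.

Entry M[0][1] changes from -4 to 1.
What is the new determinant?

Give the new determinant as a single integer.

Answer: -24

Derivation:
det is linear in row 0: changing M[0][1] by delta changes det by delta * cofactor(0,1).
Cofactor C_01 = (-1)^(0+1) * minor(0,1) = 0
Entry delta = 1 - -4 = 5
Det delta = 5 * 0 = 0
New det = -24 + 0 = -24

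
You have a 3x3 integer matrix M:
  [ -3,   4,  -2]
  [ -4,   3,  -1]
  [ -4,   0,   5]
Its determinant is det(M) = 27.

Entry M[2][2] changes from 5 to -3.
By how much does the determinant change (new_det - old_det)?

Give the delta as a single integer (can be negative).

Cofactor C_22 = 7
Entry delta = -3 - 5 = -8
Det delta = entry_delta * cofactor = -8 * 7 = -56

Answer: -56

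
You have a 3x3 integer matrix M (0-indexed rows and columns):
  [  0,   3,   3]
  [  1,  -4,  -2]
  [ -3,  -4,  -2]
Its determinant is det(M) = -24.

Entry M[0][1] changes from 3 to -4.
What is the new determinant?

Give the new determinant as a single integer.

det is linear in row 0: changing M[0][1] by delta changes det by delta * cofactor(0,1).
Cofactor C_01 = (-1)^(0+1) * minor(0,1) = 8
Entry delta = -4 - 3 = -7
Det delta = -7 * 8 = -56
New det = -24 + -56 = -80

Answer: -80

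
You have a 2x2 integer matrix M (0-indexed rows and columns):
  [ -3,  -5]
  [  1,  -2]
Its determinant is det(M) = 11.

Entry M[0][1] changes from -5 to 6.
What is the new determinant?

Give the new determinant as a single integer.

Answer: 0

Derivation:
det is linear in row 0: changing M[0][1] by delta changes det by delta * cofactor(0,1).
Cofactor C_01 = (-1)^(0+1) * minor(0,1) = -1
Entry delta = 6 - -5 = 11
Det delta = 11 * -1 = -11
New det = 11 + -11 = 0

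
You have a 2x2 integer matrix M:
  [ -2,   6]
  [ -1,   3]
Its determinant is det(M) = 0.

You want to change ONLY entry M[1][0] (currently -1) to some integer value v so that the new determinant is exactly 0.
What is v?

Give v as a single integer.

Answer: -1

Derivation:
det is linear in entry M[1][0]: det = old_det + (v - -1) * C_10
Cofactor C_10 = -6
Want det = 0: 0 + (v - -1) * -6 = 0
  (v - -1) = 0 / -6 = 0
  v = -1 + (0) = -1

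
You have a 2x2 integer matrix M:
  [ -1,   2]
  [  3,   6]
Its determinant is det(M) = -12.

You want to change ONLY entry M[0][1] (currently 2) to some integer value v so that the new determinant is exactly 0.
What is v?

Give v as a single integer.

Answer: -2

Derivation:
det is linear in entry M[0][1]: det = old_det + (v - 2) * C_01
Cofactor C_01 = -3
Want det = 0: -12 + (v - 2) * -3 = 0
  (v - 2) = 12 / -3 = -4
  v = 2 + (-4) = -2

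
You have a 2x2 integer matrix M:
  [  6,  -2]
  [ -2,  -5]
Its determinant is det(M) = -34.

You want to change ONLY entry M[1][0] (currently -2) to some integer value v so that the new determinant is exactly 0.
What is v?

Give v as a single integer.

Answer: 15

Derivation:
det is linear in entry M[1][0]: det = old_det + (v - -2) * C_10
Cofactor C_10 = 2
Want det = 0: -34 + (v - -2) * 2 = 0
  (v - -2) = 34 / 2 = 17
  v = -2 + (17) = 15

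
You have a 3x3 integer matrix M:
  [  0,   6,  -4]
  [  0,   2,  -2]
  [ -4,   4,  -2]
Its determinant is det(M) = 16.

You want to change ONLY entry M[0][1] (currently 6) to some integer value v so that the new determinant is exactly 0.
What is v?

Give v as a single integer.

Answer: 4

Derivation:
det is linear in entry M[0][1]: det = old_det + (v - 6) * C_01
Cofactor C_01 = 8
Want det = 0: 16 + (v - 6) * 8 = 0
  (v - 6) = -16 / 8 = -2
  v = 6 + (-2) = 4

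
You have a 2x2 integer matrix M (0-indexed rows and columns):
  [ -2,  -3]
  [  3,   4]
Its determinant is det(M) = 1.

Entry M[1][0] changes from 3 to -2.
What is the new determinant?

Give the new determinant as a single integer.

det is linear in row 1: changing M[1][0] by delta changes det by delta * cofactor(1,0).
Cofactor C_10 = (-1)^(1+0) * minor(1,0) = 3
Entry delta = -2 - 3 = -5
Det delta = -5 * 3 = -15
New det = 1 + -15 = -14

Answer: -14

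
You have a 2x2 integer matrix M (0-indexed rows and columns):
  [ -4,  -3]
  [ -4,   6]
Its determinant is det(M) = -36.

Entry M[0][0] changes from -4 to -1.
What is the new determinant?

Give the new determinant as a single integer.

Answer: -18

Derivation:
det is linear in row 0: changing M[0][0] by delta changes det by delta * cofactor(0,0).
Cofactor C_00 = (-1)^(0+0) * minor(0,0) = 6
Entry delta = -1 - -4 = 3
Det delta = 3 * 6 = 18
New det = -36 + 18 = -18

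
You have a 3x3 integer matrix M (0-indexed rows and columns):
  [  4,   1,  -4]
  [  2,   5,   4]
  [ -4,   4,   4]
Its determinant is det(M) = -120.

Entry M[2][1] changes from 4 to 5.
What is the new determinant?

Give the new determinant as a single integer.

Answer: -144

Derivation:
det is linear in row 2: changing M[2][1] by delta changes det by delta * cofactor(2,1).
Cofactor C_21 = (-1)^(2+1) * minor(2,1) = -24
Entry delta = 5 - 4 = 1
Det delta = 1 * -24 = -24
New det = -120 + -24 = -144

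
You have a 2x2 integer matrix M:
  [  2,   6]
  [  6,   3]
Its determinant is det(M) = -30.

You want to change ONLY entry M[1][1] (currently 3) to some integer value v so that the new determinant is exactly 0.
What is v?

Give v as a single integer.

Answer: 18

Derivation:
det is linear in entry M[1][1]: det = old_det + (v - 3) * C_11
Cofactor C_11 = 2
Want det = 0: -30 + (v - 3) * 2 = 0
  (v - 3) = 30 / 2 = 15
  v = 3 + (15) = 18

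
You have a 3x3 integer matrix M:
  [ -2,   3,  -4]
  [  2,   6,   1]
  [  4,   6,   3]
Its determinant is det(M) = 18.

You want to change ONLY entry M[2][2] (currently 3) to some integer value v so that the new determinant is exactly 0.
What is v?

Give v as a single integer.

det is linear in entry M[2][2]: det = old_det + (v - 3) * C_22
Cofactor C_22 = -18
Want det = 0: 18 + (v - 3) * -18 = 0
  (v - 3) = -18 / -18 = 1
  v = 3 + (1) = 4

Answer: 4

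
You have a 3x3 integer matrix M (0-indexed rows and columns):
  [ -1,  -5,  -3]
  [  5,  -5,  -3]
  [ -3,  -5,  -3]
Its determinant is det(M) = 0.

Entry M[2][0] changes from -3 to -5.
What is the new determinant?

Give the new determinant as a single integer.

Answer: 0

Derivation:
det is linear in row 2: changing M[2][0] by delta changes det by delta * cofactor(2,0).
Cofactor C_20 = (-1)^(2+0) * minor(2,0) = 0
Entry delta = -5 - -3 = -2
Det delta = -2 * 0 = 0
New det = 0 + 0 = 0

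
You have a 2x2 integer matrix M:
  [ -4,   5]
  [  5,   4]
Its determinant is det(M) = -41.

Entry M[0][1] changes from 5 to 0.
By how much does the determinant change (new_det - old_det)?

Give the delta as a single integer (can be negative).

Cofactor C_01 = -5
Entry delta = 0 - 5 = -5
Det delta = entry_delta * cofactor = -5 * -5 = 25

Answer: 25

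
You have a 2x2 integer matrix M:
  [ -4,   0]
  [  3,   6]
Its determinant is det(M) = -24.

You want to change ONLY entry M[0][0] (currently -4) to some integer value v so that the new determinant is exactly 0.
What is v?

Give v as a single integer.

det is linear in entry M[0][0]: det = old_det + (v - -4) * C_00
Cofactor C_00 = 6
Want det = 0: -24 + (v - -4) * 6 = 0
  (v - -4) = 24 / 6 = 4
  v = -4 + (4) = 0

Answer: 0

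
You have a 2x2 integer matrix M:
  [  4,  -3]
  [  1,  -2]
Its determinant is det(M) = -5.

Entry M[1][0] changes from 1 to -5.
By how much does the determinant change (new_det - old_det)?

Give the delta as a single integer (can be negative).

Cofactor C_10 = 3
Entry delta = -5 - 1 = -6
Det delta = entry_delta * cofactor = -6 * 3 = -18

Answer: -18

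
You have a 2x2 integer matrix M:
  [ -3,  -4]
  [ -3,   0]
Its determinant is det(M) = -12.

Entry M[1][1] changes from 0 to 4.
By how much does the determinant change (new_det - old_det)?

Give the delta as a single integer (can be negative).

Answer: -12

Derivation:
Cofactor C_11 = -3
Entry delta = 4 - 0 = 4
Det delta = entry_delta * cofactor = 4 * -3 = -12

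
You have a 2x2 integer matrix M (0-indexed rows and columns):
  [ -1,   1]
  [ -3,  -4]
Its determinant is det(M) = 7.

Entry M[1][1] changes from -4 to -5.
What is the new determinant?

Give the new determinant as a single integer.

Answer: 8

Derivation:
det is linear in row 1: changing M[1][1] by delta changes det by delta * cofactor(1,1).
Cofactor C_11 = (-1)^(1+1) * minor(1,1) = -1
Entry delta = -5 - -4 = -1
Det delta = -1 * -1 = 1
New det = 7 + 1 = 8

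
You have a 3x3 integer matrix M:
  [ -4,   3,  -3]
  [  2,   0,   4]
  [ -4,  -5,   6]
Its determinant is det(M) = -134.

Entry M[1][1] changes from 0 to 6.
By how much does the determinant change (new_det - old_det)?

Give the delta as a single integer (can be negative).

Cofactor C_11 = -36
Entry delta = 6 - 0 = 6
Det delta = entry_delta * cofactor = 6 * -36 = -216

Answer: -216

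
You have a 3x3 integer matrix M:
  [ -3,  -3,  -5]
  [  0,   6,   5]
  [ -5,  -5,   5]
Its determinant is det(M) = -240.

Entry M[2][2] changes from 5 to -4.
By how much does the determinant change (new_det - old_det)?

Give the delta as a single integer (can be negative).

Cofactor C_22 = -18
Entry delta = -4 - 5 = -9
Det delta = entry_delta * cofactor = -9 * -18 = 162

Answer: 162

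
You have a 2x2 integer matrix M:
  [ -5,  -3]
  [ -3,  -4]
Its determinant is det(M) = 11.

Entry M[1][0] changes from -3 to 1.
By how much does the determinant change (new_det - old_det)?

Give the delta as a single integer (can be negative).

Cofactor C_10 = 3
Entry delta = 1 - -3 = 4
Det delta = entry_delta * cofactor = 4 * 3 = 12

Answer: 12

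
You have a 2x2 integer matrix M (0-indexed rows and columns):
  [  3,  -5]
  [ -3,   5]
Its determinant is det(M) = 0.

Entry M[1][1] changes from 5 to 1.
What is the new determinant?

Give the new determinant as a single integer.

det is linear in row 1: changing M[1][1] by delta changes det by delta * cofactor(1,1).
Cofactor C_11 = (-1)^(1+1) * minor(1,1) = 3
Entry delta = 1 - 5 = -4
Det delta = -4 * 3 = -12
New det = 0 + -12 = -12

Answer: -12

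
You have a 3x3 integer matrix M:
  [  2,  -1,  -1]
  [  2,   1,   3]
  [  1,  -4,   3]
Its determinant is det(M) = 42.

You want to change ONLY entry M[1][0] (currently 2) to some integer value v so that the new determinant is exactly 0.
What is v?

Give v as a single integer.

Answer: -4

Derivation:
det is linear in entry M[1][0]: det = old_det + (v - 2) * C_10
Cofactor C_10 = 7
Want det = 0: 42 + (v - 2) * 7 = 0
  (v - 2) = -42 / 7 = -6
  v = 2 + (-6) = -4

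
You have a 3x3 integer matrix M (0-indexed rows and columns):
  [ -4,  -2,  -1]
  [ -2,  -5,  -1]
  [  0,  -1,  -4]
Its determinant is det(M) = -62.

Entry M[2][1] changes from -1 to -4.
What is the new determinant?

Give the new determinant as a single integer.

Answer: -56

Derivation:
det is linear in row 2: changing M[2][1] by delta changes det by delta * cofactor(2,1).
Cofactor C_21 = (-1)^(2+1) * minor(2,1) = -2
Entry delta = -4 - -1 = -3
Det delta = -3 * -2 = 6
New det = -62 + 6 = -56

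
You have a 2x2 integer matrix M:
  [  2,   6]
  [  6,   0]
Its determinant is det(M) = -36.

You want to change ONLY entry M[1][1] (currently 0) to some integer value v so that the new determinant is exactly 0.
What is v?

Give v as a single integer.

det is linear in entry M[1][1]: det = old_det + (v - 0) * C_11
Cofactor C_11 = 2
Want det = 0: -36 + (v - 0) * 2 = 0
  (v - 0) = 36 / 2 = 18
  v = 0 + (18) = 18

Answer: 18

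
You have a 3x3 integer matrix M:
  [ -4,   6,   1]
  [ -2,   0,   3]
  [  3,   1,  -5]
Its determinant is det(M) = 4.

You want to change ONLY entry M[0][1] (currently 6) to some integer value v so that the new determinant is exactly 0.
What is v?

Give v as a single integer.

det is linear in entry M[0][1]: det = old_det + (v - 6) * C_01
Cofactor C_01 = -1
Want det = 0: 4 + (v - 6) * -1 = 0
  (v - 6) = -4 / -1 = 4
  v = 6 + (4) = 10

Answer: 10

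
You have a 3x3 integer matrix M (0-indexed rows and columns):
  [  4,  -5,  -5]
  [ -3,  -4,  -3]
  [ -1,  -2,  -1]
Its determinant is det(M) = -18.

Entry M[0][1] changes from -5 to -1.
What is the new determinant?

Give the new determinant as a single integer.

det is linear in row 0: changing M[0][1] by delta changes det by delta * cofactor(0,1).
Cofactor C_01 = (-1)^(0+1) * minor(0,1) = 0
Entry delta = -1 - -5 = 4
Det delta = 4 * 0 = 0
New det = -18 + 0 = -18

Answer: -18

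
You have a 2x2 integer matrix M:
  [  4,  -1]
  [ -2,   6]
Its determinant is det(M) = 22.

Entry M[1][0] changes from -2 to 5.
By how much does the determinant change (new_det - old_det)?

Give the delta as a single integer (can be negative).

Answer: 7

Derivation:
Cofactor C_10 = 1
Entry delta = 5 - -2 = 7
Det delta = entry_delta * cofactor = 7 * 1 = 7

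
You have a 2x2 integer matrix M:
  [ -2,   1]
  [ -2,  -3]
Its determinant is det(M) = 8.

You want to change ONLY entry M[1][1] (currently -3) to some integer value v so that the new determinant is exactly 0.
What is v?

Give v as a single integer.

det is linear in entry M[1][1]: det = old_det + (v - -3) * C_11
Cofactor C_11 = -2
Want det = 0: 8 + (v - -3) * -2 = 0
  (v - -3) = -8 / -2 = 4
  v = -3 + (4) = 1

Answer: 1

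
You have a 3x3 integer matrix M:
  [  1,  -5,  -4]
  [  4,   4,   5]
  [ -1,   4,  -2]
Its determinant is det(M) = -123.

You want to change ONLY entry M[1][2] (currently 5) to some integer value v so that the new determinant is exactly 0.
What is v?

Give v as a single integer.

det is linear in entry M[1][2]: det = old_det + (v - 5) * C_12
Cofactor C_12 = 1
Want det = 0: -123 + (v - 5) * 1 = 0
  (v - 5) = 123 / 1 = 123
  v = 5 + (123) = 128

Answer: 128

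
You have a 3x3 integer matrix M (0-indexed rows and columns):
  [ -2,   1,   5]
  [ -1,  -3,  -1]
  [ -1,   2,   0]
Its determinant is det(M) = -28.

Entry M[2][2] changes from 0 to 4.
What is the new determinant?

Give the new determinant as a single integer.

det is linear in row 2: changing M[2][2] by delta changes det by delta * cofactor(2,2).
Cofactor C_22 = (-1)^(2+2) * minor(2,2) = 7
Entry delta = 4 - 0 = 4
Det delta = 4 * 7 = 28
New det = -28 + 28 = 0

Answer: 0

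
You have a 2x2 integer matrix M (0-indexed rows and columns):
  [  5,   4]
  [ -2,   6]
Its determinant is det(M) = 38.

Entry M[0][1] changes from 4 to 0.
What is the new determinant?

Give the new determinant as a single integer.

Answer: 30

Derivation:
det is linear in row 0: changing M[0][1] by delta changes det by delta * cofactor(0,1).
Cofactor C_01 = (-1)^(0+1) * minor(0,1) = 2
Entry delta = 0 - 4 = -4
Det delta = -4 * 2 = -8
New det = 38 + -8 = 30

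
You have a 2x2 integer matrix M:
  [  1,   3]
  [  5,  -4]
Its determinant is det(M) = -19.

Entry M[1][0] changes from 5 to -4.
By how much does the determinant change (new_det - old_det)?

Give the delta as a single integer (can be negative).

Answer: 27

Derivation:
Cofactor C_10 = -3
Entry delta = -4 - 5 = -9
Det delta = entry_delta * cofactor = -9 * -3 = 27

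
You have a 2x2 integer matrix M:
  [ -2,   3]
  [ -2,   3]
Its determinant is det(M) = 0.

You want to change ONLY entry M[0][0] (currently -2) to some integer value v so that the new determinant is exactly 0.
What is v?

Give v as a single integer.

Answer: -2

Derivation:
det is linear in entry M[0][0]: det = old_det + (v - -2) * C_00
Cofactor C_00 = 3
Want det = 0: 0 + (v - -2) * 3 = 0
  (v - -2) = 0 / 3 = 0
  v = -2 + (0) = -2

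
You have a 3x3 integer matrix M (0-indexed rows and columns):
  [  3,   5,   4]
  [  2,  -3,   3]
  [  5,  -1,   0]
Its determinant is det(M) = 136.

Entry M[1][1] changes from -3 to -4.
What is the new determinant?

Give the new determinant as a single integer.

det is linear in row 1: changing M[1][1] by delta changes det by delta * cofactor(1,1).
Cofactor C_11 = (-1)^(1+1) * minor(1,1) = -20
Entry delta = -4 - -3 = -1
Det delta = -1 * -20 = 20
New det = 136 + 20 = 156

Answer: 156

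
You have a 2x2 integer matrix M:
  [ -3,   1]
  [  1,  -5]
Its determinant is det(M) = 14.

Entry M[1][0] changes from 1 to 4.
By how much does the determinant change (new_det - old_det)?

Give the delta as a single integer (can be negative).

Answer: -3

Derivation:
Cofactor C_10 = -1
Entry delta = 4 - 1 = 3
Det delta = entry_delta * cofactor = 3 * -1 = -3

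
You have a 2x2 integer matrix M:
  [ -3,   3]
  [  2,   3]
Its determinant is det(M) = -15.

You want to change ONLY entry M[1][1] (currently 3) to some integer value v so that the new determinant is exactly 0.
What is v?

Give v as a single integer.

det is linear in entry M[1][1]: det = old_det + (v - 3) * C_11
Cofactor C_11 = -3
Want det = 0: -15 + (v - 3) * -3 = 0
  (v - 3) = 15 / -3 = -5
  v = 3 + (-5) = -2

Answer: -2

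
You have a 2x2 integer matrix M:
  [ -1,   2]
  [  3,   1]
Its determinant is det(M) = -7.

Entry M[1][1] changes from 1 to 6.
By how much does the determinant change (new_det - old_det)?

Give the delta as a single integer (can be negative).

Answer: -5

Derivation:
Cofactor C_11 = -1
Entry delta = 6 - 1 = 5
Det delta = entry_delta * cofactor = 5 * -1 = -5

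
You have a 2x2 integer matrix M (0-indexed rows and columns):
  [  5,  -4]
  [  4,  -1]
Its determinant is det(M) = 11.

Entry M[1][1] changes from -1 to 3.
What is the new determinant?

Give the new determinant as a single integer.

det is linear in row 1: changing M[1][1] by delta changes det by delta * cofactor(1,1).
Cofactor C_11 = (-1)^(1+1) * minor(1,1) = 5
Entry delta = 3 - -1 = 4
Det delta = 4 * 5 = 20
New det = 11 + 20 = 31

Answer: 31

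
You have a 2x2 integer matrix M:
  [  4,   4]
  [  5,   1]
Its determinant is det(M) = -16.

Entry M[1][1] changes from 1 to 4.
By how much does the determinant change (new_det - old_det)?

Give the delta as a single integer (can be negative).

Cofactor C_11 = 4
Entry delta = 4 - 1 = 3
Det delta = entry_delta * cofactor = 3 * 4 = 12

Answer: 12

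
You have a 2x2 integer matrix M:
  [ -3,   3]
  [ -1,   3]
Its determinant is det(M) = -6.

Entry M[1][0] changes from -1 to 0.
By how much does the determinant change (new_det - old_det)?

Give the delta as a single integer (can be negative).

Cofactor C_10 = -3
Entry delta = 0 - -1 = 1
Det delta = entry_delta * cofactor = 1 * -3 = -3

Answer: -3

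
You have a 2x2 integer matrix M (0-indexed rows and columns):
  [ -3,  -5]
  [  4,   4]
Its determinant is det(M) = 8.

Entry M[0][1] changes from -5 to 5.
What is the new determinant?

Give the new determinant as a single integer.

det is linear in row 0: changing M[0][1] by delta changes det by delta * cofactor(0,1).
Cofactor C_01 = (-1)^(0+1) * minor(0,1) = -4
Entry delta = 5 - -5 = 10
Det delta = 10 * -4 = -40
New det = 8 + -40 = -32

Answer: -32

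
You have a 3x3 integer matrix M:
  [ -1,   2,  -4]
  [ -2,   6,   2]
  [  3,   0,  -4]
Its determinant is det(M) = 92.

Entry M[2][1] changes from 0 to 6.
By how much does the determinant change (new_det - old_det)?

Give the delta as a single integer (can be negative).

Cofactor C_21 = 10
Entry delta = 6 - 0 = 6
Det delta = entry_delta * cofactor = 6 * 10 = 60

Answer: 60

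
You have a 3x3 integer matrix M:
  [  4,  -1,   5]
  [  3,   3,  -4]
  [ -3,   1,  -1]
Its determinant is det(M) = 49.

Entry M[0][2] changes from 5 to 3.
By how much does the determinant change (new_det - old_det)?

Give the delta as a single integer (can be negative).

Cofactor C_02 = 12
Entry delta = 3 - 5 = -2
Det delta = entry_delta * cofactor = -2 * 12 = -24

Answer: -24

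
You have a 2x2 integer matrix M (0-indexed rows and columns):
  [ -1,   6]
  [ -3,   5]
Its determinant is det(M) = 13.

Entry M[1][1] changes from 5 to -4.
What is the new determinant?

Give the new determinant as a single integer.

det is linear in row 1: changing M[1][1] by delta changes det by delta * cofactor(1,1).
Cofactor C_11 = (-1)^(1+1) * minor(1,1) = -1
Entry delta = -4 - 5 = -9
Det delta = -9 * -1 = 9
New det = 13 + 9 = 22

Answer: 22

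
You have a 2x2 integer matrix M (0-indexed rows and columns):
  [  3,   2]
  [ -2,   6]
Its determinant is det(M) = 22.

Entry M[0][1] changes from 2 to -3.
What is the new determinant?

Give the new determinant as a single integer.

det is linear in row 0: changing M[0][1] by delta changes det by delta * cofactor(0,1).
Cofactor C_01 = (-1)^(0+1) * minor(0,1) = 2
Entry delta = -3 - 2 = -5
Det delta = -5 * 2 = -10
New det = 22 + -10 = 12

Answer: 12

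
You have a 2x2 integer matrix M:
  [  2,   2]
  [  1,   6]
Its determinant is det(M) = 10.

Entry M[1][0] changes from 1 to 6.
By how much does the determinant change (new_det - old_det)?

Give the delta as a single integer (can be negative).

Answer: -10

Derivation:
Cofactor C_10 = -2
Entry delta = 6 - 1 = 5
Det delta = entry_delta * cofactor = 5 * -2 = -10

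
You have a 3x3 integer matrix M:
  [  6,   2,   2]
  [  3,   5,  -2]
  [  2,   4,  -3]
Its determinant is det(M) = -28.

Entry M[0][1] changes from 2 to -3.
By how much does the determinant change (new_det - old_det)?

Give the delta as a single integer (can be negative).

Cofactor C_01 = 5
Entry delta = -3 - 2 = -5
Det delta = entry_delta * cofactor = -5 * 5 = -25

Answer: -25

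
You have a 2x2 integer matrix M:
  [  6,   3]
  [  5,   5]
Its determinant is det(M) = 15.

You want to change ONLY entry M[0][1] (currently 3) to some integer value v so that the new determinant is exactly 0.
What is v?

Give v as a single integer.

Answer: 6

Derivation:
det is linear in entry M[0][1]: det = old_det + (v - 3) * C_01
Cofactor C_01 = -5
Want det = 0: 15 + (v - 3) * -5 = 0
  (v - 3) = -15 / -5 = 3
  v = 3 + (3) = 6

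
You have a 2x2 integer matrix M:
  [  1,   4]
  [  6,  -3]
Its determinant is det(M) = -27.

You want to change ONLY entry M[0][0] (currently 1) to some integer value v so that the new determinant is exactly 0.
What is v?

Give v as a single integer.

Answer: -8

Derivation:
det is linear in entry M[0][0]: det = old_det + (v - 1) * C_00
Cofactor C_00 = -3
Want det = 0: -27 + (v - 1) * -3 = 0
  (v - 1) = 27 / -3 = -9
  v = 1 + (-9) = -8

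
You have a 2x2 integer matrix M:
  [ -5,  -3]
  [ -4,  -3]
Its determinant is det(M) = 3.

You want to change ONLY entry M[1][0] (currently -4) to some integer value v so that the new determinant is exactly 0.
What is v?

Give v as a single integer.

Answer: -5

Derivation:
det is linear in entry M[1][0]: det = old_det + (v - -4) * C_10
Cofactor C_10 = 3
Want det = 0: 3 + (v - -4) * 3 = 0
  (v - -4) = -3 / 3 = -1
  v = -4 + (-1) = -5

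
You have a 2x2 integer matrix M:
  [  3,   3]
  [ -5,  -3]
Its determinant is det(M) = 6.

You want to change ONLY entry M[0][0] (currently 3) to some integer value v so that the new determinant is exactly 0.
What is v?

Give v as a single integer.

Answer: 5

Derivation:
det is linear in entry M[0][0]: det = old_det + (v - 3) * C_00
Cofactor C_00 = -3
Want det = 0: 6 + (v - 3) * -3 = 0
  (v - 3) = -6 / -3 = 2
  v = 3 + (2) = 5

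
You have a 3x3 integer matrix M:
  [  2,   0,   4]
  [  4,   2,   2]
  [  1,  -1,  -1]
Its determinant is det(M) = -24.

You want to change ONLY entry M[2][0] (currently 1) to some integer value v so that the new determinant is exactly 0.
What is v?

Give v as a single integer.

det is linear in entry M[2][0]: det = old_det + (v - 1) * C_20
Cofactor C_20 = -8
Want det = 0: -24 + (v - 1) * -8 = 0
  (v - 1) = 24 / -8 = -3
  v = 1 + (-3) = -2

Answer: -2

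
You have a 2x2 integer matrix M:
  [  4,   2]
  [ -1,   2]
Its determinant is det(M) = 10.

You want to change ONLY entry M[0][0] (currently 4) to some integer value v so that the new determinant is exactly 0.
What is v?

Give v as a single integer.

Answer: -1

Derivation:
det is linear in entry M[0][0]: det = old_det + (v - 4) * C_00
Cofactor C_00 = 2
Want det = 0: 10 + (v - 4) * 2 = 0
  (v - 4) = -10 / 2 = -5
  v = 4 + (-5) = -1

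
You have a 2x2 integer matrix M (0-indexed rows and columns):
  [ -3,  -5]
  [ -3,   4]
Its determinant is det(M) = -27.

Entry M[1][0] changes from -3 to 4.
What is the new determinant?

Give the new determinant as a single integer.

Answer: 8

Derivation:
det is linear in row 1: changing M[1][0] by delta changes det by delta * cofactor(1,0).
Cofactor C_10 = (-1)^(1+0) * minor(1,0) = 5
Entry delta = 4 - -3 = 7
Det delta = 7 * 5 = 35
New det = -27 + 35 = 8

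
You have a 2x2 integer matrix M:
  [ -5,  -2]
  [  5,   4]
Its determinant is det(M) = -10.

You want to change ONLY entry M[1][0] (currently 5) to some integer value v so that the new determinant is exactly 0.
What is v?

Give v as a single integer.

det is linear in entry M[1][0]: det = old_det + (v - 5) * C_10
Cofactor C_10 = 2
Want det = 0: -10 + (v - 5) * 2 = 0
  (v - 5) = 10 / 2 = 5
  v = 5 + (5) = 10

Answer: 10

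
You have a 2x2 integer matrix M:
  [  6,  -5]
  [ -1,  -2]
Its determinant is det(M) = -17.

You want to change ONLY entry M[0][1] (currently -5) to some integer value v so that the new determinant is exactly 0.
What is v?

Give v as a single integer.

det is linear in entry M[0][1]: det = old_det + (v - -5) * C_01
Cofactor C_01 = 1
Want det = 0: -17 + (v - -5) * 1 = 0
  (v - -5) = 17 / 1 = 17
  v = -5 + (17) = 12

Answer: 12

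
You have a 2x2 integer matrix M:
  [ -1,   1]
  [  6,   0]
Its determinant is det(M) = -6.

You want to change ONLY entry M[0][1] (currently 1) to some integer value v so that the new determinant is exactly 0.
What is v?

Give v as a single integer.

Answer: 0

Derivation:
det is linear in entry M[0][1]: det = old_det + (v - 1) * C_01
Cofactor C_01 = -6
Want det = 0: -6 + (v - 1) * -6 = 0
  (v - 1) = 6 / -6 = -1
  v = 1 + (-1) = 0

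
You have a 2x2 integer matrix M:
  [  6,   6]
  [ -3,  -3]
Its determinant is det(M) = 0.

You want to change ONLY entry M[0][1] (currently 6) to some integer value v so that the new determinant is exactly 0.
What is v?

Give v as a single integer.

det is linear in entry M[0][1]: det = old_det + (v - 6) * C_01
Cofactor C_01 = 3
Want det = 0: 0 + (v - 6) * 3 = 0
  (v - 6) = 0 / 3 = 0
  v = 6 + (0) = 6

Answer: 6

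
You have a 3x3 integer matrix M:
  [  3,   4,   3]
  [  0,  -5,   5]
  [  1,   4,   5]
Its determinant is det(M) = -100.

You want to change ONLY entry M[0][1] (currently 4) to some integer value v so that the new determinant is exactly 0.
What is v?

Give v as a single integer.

Answer: 24

Derivation:
det is linear in entry M[0][1]: det = old_det + (v - 4) * C_01
Cofactor C_01 = 5
Want det = 0: -100 + (v - 4) * 5 = 0
  (v - 4) = 100 / 5 = 20
  v = 4 + (20) = 24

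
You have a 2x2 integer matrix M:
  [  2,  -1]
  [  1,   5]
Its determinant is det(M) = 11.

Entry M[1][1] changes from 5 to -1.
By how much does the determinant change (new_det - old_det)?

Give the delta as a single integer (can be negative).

Cofactor C_11 = 2
Entry delta = -1 - 5 = -6
Det delta = entry_delta * cofactor = -6 * 2 = -12

Answer: -12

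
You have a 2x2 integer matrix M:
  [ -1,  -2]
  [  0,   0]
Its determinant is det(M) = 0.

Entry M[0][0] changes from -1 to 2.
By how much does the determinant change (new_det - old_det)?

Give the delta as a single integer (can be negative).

Answer: 0

Derivation:
Cofactor C_00 = 0
Entry delta = 2 - -1 = 3
Det delta = entry_delta * cofactor = 3 * 0 = 0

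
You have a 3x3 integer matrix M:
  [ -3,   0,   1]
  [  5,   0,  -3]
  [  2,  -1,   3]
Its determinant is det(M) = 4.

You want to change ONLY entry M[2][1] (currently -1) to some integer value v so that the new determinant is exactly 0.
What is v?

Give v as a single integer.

Answer: 0

Derivation:
det is linear in entry M[2][1]: det = old_det + (v - -1) * C_21
Cofactor C_21 = -4
Want det = 0: 4 + (v - -1) * -4 = 0
  (v - -1) = -4 / -4 = 1
  v = -1 + (1) = 0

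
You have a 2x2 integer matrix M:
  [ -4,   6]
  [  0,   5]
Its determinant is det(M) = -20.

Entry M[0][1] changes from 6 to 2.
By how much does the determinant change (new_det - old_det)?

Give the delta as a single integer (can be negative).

Answer: 0

Derivation:
Cofactor C_01 = 0
Entry delta = 2 - 6 = -4
Det delta = entry_delta * cofactor = -4 * 0 = 0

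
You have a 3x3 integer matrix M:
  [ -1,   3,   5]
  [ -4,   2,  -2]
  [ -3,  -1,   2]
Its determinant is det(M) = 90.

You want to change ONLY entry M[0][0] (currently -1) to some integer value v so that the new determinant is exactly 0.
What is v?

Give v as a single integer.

det is linear in entry M[0][0]: det = old_det + (v - -1) * C_00
Cofactor C_00 = 2
Want det = 0: 90 + (v - -1) * 2 = 0
  (v - -1) = -90 / 2 = -45
  v = -1 + (-45) = -46

Answer: -46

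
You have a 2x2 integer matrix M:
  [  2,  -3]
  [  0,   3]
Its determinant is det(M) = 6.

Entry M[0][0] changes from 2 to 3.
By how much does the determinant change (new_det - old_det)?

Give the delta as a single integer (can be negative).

Answer: 3

Derivation:
Cofactor C_00 = 3
Entry delta = 3 - 2 = 1
Det delta = entry_delta * cofactor = 1 * 3 = 3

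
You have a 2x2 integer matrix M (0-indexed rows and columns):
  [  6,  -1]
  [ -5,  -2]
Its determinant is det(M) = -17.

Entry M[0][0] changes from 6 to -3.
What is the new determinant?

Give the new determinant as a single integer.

Answer: 1

Derivation:
det is linear in row 0: changing M[0][0] by delta changes det by delta * cofactor(0,0).
Cofactor C_00 = (-1)^(0+0) * minor(0,0) = -2
Entry delta = -3 - 6 = -9
Det delta = -9 * -2 = 18
New det = -17 + 18 = 1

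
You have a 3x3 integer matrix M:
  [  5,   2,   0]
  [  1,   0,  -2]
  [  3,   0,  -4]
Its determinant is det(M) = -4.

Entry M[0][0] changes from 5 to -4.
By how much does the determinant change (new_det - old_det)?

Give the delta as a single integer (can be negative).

Cofactor C_00 = 0
Entry delta = -4 - 5 = -9
Det delta = entry_delta * cofactor = -9 * 0 = 0

Answer: 0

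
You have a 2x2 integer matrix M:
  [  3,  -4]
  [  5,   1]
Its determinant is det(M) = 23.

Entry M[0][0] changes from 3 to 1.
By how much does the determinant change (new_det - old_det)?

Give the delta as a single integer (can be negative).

Answer: -2

Derivation:
Cofactor C_00 = 1
Entry delta = 1 - 3 = -2
Det delta = entry_delta * cofactor = -2 * 1 = -2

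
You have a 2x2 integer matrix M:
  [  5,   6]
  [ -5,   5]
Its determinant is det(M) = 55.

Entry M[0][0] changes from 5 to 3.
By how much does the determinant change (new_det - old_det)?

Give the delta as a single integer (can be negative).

Cofactor C_00 = 5
Entry delta = 3 - 5 = -2
Det delta = entry_delta * cofactor = -2 * 5 = -10

Answer: -10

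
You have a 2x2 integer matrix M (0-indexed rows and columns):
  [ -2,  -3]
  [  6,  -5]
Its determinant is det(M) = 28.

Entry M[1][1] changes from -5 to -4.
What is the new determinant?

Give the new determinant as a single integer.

det is linear in row 1: changing M[1][1] by delta changes det by delta * cofactor(1,1).
Cofactor C_11 = (-1)^(1+1) * minor(1,1) = -2
Entry delta = -4 - -5 = 1
Det delta = 1 * -2 = -2
New det = 28 + -2 = 26

Answer: 26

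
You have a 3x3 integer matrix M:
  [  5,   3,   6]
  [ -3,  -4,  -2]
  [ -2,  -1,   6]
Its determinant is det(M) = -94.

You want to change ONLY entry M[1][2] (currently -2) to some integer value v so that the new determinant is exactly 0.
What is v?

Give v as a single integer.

det is linear in entry M[1][2]: det = old_det + (v - -2) * C_12
Cofactor C_12 = -1
Want det = 0: -94 + (v - -2) * -1 = 0
  (v - -2) = 94 / -1 = -94
  v = -2 + (-94) = -96

Answer: -96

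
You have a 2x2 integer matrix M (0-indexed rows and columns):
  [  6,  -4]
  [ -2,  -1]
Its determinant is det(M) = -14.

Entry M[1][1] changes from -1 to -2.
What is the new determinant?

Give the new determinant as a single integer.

Answer: -20

Derivation:
det is linear in row 1: changing M[1][1] by delta changes det by delta * cofactor(1,1).
Cofactor C_11 = (-1)^(1+1) * minor(1,1) = 6
Entry delta = -2 - -1 = -1
Det delta = -1 * 6 = -6
New det = -14 + -6 = -20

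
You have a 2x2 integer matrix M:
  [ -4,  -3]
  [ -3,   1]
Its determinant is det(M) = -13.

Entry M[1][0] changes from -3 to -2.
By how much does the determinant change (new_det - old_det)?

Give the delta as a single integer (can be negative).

Cofactor C_10 = 3
Entry delta = -2 - -3 = 1
Det delta = entry_delta * cofactor = 1 * 3 = 3

Answer: 3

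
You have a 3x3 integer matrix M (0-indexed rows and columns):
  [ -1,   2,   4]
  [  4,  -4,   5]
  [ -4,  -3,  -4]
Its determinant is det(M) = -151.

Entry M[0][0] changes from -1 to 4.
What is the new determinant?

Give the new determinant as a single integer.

Answer: 4

Derivation:
det is linear in row 0: changing M[0][0] by delta changes det by delta * cofactor(0,0).
Cofactor C_00 = (-1)^(0+0) * minor(0,0) = 31
Entry delta = 4 - -1 = 5
Det delta = 5 * 31 = 155
New det = -151 + 155 = 4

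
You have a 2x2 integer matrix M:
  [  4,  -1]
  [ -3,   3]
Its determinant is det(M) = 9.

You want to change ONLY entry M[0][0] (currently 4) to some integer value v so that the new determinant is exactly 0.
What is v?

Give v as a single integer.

Answer: 1

Derivation:
det is linear in entry M[0][0]: det = old_det + (v - 4) * C_00
Cofactor C_00 = 3
Want det = 0: 9 + (v - 4) * 3 = 0
  (v - 4) = -9 / 3 = -3
  v = 4 + (-3) = 1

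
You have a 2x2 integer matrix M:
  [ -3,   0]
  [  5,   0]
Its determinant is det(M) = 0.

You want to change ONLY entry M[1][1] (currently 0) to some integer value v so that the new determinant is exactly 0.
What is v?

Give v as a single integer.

Answer: 0

Derivation:
det is linear in entry M[1][1]: det = old_det + (v - 0) * C_11
Cofactor C_11 = -3
Want det = 0: 0 + (v - 0) * -3 = 0
  (v - 0) = 0 / -3 = 0
  v = 0 + (0) = 0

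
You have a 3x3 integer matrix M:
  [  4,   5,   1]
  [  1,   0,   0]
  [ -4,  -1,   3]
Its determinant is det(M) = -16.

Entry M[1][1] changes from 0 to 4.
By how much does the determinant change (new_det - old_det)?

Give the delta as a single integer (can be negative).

Answer: 64

Derivation:
Cofactor C_11 = 16
Entry delta = 4 - 0 = 4
Det delta = entry_delta * cofactor = 4 * 16 = 64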